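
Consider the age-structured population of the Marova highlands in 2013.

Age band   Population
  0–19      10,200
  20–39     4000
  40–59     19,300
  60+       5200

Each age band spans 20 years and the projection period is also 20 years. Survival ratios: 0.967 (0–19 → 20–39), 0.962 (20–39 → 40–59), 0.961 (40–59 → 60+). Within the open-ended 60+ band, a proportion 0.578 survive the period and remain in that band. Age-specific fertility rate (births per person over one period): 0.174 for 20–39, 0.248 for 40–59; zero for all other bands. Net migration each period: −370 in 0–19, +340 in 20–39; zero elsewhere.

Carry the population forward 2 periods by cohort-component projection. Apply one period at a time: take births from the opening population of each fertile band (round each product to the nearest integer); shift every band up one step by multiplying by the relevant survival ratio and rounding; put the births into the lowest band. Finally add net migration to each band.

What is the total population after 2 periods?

Numbering the bands 1..4 from youngest to oldest:
Period 1.
Births: 4000 × 0.174 = 696 ; 19300 × 0.248 = 4786 → 5482
Band 2: 10200 × 0.967 = 9863
Band 3: 4000 × 0.962 = 3848
Band 4: 19300 × 0.961 + 5200 × 0.578 = 18547 + 3006 = 21553
Net migration: Band 1 − 370 → 5112; Band 2 + 340 → 10203
Population now: 0–19=5112, 20–39=10203, 40–59=3848, 60+=21553
Period 2.
Births: 10203 × 0.174 = 1775 ; 3848 × 0.248 = 954 → 2729
Band 2: 5112 × 0.967 = 4943
Band 3: 10203 × 0.962 = 9815
Band 4: 3848 × 0.961 + 21553 × 0.578 = 3698 + 12458 = 16156
Net migration: Band 1 − 370 → 2359; Band 2 + 340 → 5283
Population now: 0–19=2359, 20–39=5283, 40–59=9815, 60+=16156
Total after period 2: 2359 + 5283 + 9815 + 16156 = 33613

33613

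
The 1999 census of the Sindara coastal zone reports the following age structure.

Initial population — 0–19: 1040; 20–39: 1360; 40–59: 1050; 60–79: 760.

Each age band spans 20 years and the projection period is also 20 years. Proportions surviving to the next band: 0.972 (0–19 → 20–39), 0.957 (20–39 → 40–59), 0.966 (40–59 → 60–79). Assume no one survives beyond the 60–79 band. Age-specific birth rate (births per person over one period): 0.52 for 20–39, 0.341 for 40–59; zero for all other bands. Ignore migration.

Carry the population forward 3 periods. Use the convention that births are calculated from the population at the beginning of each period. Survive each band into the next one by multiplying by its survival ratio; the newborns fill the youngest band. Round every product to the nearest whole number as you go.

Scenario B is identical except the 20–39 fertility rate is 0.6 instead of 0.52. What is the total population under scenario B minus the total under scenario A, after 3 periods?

After projecting period 1:
Births: 1360 × 0.52 = 707  |  1050 × 0.341 = 358 → 1065
20–39: 1040 × 0.972 = 1011
40–59: 1360 × 0.957 = 1302
60–79: 1050 × 0.966 = 1014
End of period: [1065, 1011, 1302, 1014]
After projecting period 2:
Births: 1011 × 0.52 = 526  |  1302 × 0.341 = 444 → 970
20–39: 1065 × 0.972 = 1035
40–59: 1011 × 0.957 = 968
60–79: 1302 × 0.966 = 1258
End of period: [970, 1035, 968, 1258]
After projecting period 3:
Births: 1035 × 0.52 = 538  |  968 × 0.341 = 330 → 868
20–39: 970 × 0.972 = 943
40–59: 1035 × 0.957 = 990
60–79: 968 × 0.966 = 935
End of period: [868, 943, 990, 935]
Scenario A total after 3 periods: 3736
Scenario B projection —
After projecting period 1:
Births: 1360 × 0.6 = 816  |  1050 × 0.341 = 358 → 1174
20–39: 1040 × 0.972 = 1011
40–59: 1360 × 0.957 = 1302
60–79: 1050 × 0.966 = 1014
End of period: [1174, 1011, 1302, 1014]
After projecting period 2:
Births: 1011 × 0.6 = 607  |  1302 × 0.341 = 444 → 1051
20–39: 1174 × 0.972 = 1141
40–59: 1011 × 0.957 = 968
60–79: 1302 × 0.966 = 1258
End of period: [1051, 1141, 968, 1258]
After projecting period 3:
Births: 1141 × 0.6 = 685  |  968 × 0.341 = 330 → 1015
20–39: 1051 × 0.972 = 1022
40–59: 1141 × 0.957 = 1092
60–79: 968 × 0.966 = 935
End of period: [1015, 1022, 1092, 935]
Scenario B total after 3 periods: 4064
Difference B − A = 4064 − 3736 = 328

328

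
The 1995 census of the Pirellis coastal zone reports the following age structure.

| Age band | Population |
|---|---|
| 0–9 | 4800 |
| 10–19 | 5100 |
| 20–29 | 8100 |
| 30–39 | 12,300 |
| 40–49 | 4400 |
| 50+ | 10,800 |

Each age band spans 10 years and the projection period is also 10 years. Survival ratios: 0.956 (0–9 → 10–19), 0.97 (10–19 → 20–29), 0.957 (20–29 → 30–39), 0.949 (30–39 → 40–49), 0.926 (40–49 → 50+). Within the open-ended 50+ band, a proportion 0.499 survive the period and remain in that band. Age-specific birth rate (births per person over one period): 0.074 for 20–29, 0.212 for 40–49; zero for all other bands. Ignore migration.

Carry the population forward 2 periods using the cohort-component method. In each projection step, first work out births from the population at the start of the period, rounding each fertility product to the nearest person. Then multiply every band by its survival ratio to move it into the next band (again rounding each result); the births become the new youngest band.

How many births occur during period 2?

2841

Numbering the bands 1..6 from youngest to oldest:
After projecting period 1:
Births: 8100 * 0.074 = 599 ; 4400 * 0.212 = 933 ⇒ total 1532
Band 2: 4800 * 0.956 = 4589
Band 3: 5100 * 0.97 = 4947
Band 4: 8100 * 0.957 = 7752
Band 5: 12300 * 0.949 = 11673
Band 6: 4400 * 0.926 + 10800 * 0.499 = 4074 + 5389 = 9463
→ [1532, 4589, 4947, 7752, 11673, 9463]
After projecting period 2:
Births: 4947 * 0.074 = 366 ; 11673 * 0.212 = 2475 ⇒ total 2841
Band 2: 1532 * 0.956 = 1465
Band 3: 4589 * 0.97 = 4451
Band 4: 4947 * 0.957 = 4734
Band 5: 7752 * 0.949 = 7357
Band 6: 11673 * 0.926 + 9463 * 0.499 = 10809 + 4722 = 15531
→ [2841, 1465, 4451, 4734, 7357, 15531]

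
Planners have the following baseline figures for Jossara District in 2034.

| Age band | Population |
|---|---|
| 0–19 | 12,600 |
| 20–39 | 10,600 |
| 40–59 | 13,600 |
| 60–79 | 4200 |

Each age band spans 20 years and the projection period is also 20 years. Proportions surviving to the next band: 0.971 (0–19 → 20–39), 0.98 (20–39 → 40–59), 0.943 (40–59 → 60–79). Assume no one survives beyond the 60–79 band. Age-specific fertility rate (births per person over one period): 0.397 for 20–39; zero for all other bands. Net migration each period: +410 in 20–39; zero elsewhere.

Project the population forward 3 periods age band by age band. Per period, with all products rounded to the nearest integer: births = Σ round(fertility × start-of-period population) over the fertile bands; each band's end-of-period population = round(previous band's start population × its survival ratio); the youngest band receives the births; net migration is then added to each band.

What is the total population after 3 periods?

23161

Period 1:
Births: 10600 * 0.397 = 4208
20–39: 12600 * 0.971 = 12235
40–59: 10600 * 0.98 = 10388
60–79: 13600 * 0.943 = 12825
Net migration: 20–39 + 410 → 12645
Giving 4208 / 12645 / 10388 / 12825.
Period 2:
Births: 12645 * 0.397 = 5020
20–39: 4208 * 0.971 = 4086
40–59: 12645 * 0.98 = 12392
60–79: 10388 * 0.943 = 9796
Net migration: 20–39 + 410 → 4496
Giving 5020 / 4496 / 12392 / 9796.
Period 3:
Births: 4496 * 0.397 = 1785
20–39: 5020 * 0.971 = 4874
40–59: 4496 * 0.98 = 4406
60–79: 12392 * 0.943 = 11686
Net migration: 20–39 + 410 → 5284
Giving 1785 / 5284 / 4406 / 11686.
Total after period 3: 1785 + 5284 + 4406 + 11686 = 23161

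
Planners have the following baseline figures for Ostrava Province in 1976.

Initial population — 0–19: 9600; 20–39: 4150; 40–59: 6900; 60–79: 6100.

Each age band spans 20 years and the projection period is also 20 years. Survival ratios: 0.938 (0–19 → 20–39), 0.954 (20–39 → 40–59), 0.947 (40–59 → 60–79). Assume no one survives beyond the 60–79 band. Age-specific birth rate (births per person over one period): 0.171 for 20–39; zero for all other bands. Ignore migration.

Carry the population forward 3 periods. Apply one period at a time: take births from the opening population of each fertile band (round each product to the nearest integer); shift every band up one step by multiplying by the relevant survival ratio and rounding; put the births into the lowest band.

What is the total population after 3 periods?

Call the groups 1 to 4, youngest first.
— Period 1 —
Births: 4150 × 0.171 = 710
Group 2: 9600 × 0.938 = 9005
Group 3: 4150 × 0.954 = 3959
Group 4: 6900 × 0.947 = 6534
Giving 710 / 9005 / 3959 / 6534.
— Period 2 —
Births: 9005 × 0.171 = 1540
Group 2: 710 × 0.938 = 666
Group 3: 9005 × 0.954 = 8591
Group 4: 3959 × 0.947 = 3749
Giving 1540 / 666 / 8591 / 3749.
— Period 3 —
Births: 666 × 0.171 = 114
Group 2: 1540 × 0.938 = 1445
Group 3: 666 × 0.954 = 635
Group 4: 8591 × 0.947 = 8136
Giving 114 / 1445 / 635 / 8136.
Total after period 3: 114 + 1445 + 635 + 8136 = 10330

10330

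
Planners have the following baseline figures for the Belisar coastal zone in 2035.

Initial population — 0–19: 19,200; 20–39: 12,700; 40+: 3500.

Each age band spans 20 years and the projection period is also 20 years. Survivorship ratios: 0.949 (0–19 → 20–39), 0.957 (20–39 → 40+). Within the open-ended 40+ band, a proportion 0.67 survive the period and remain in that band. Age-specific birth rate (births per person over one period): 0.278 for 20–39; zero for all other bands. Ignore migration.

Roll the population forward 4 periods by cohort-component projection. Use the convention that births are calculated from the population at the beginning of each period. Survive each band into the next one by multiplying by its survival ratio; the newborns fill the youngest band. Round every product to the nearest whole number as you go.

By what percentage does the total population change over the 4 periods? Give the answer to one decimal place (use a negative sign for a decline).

-40.2

[period 1]
Births: 12700 × 0.278 = 3531
20–39: 19200 × 0.949 = 18221
40+: 12700 × 0.957 + 3500 × 0.67 = 12154 + 2345 = 14499
Giving 3531 / 18221 / 14499.
[period 2]
Births: 18221 × 0.278 = 5065
20–39: 3531 × 0.949 = 3351
40+: 18221 × 0.957 + 14499 × 0.67 = 17437 + 9714 = 27151
Giving 5065 / 3351 / 27151.
[period 3]
Births: 3351 × 0.278 = 932
20–39: 5065 × 0.949 = 4807
40+: 3351 × 0.957 + 27151 × 0.67 = 3207 + 18191 = 21398
Giving 932 / 4807 / 21398.
[period 4]
Births: 4807 × 0.278 = 1336
20–39: 932 × 0.949 = 884
40+: 4807 × 0.957 + 21398 × 0.67 = 4600 + 14337 = 18937
Giving 1336 / 884 / 18937.
Total: 35400 → 21157; change = -14243; percentage change = -40.2%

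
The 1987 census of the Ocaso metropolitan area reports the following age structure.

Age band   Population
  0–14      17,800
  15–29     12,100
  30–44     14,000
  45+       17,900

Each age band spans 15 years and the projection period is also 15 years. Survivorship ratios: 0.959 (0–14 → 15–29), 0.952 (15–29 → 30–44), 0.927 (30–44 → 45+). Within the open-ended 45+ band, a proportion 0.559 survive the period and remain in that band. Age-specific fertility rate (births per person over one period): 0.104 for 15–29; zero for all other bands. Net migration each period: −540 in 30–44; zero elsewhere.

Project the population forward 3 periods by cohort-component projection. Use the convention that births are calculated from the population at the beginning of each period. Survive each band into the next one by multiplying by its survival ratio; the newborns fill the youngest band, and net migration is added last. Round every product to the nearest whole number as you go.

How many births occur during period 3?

125

(Groups numbered youngest = 1 to oldest = 4.)
Period 1.
Births: 12100 × 0.104 = 1258
Group 2: 17800 × 0.959 = 17070
Group 3: 12100 × 0.952 = 11519
Group 4: 14000 × 0.927 + 17900 × 0.559 = 12978 + 10006 = 22984
Net migration: Group 3 − 540 → 10979
→ [1258, 17070, 10979, 22984]
Period 2.
Births: 17070 × 0.104 = 1775
Group 2: 1258 × 0.959 = 1206
Group 3: 17070 × 0.952 = 16251
Group 4: 10979 × 0.927 + 22984 × 0.559 = 10178 + 12848 = 23026
Net migration: Group 3 − 540 → 15711
→ [1775, 1206, 15711, 23026]
Period 3.
Births: 1206 × 0.104 = 125
Group 2: 1775 × 0.959 = 1702
Group 3: 1206 × 0.952 = 1148
Group 4: 15711 × 0.927 + 23026 × 0.559 = 14564 + 12872 = 27436
Net migration: Group 3 − 540 → 608
→ [125, 1702, 608, 27436]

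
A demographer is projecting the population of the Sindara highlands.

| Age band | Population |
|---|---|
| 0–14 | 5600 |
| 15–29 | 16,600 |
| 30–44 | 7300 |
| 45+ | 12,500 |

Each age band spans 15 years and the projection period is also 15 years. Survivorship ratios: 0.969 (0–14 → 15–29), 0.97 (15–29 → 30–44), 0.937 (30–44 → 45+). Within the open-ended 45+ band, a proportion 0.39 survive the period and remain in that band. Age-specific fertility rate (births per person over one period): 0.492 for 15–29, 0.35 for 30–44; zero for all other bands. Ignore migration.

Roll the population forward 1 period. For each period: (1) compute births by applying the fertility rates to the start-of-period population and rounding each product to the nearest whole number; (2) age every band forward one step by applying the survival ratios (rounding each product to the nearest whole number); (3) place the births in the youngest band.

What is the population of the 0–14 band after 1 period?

10722

[period 1]
Births: 16600 × 0.492 = 8167, 7300 × 0.35 = 2555 ⇒ total 10722
15–29: 5600 × 0.969 = 5426
30–44: 16600 × 0.97 = 16102
45+: 7300 × 0.937 + 12500 × 0.39 = 6840 + 4875 = 11715
Population now: 0–14=10722, 15–29=5426, 30–44=16102, 45+=11715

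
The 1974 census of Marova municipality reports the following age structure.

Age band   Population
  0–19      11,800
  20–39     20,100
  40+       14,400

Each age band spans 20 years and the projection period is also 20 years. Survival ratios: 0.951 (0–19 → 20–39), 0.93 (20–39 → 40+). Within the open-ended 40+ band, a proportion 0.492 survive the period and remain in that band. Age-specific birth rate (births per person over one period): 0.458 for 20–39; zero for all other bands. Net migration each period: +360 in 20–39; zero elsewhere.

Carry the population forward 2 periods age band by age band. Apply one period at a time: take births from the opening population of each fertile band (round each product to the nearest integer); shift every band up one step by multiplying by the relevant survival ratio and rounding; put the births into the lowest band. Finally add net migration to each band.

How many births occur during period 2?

5305

After projecting period 1:
Births: 20100 * 0.458 = 9206
20–39: 11800 * 0.951 = 11222
40+: 20100 * 0.93 + 14400 * 0.492 = 18693 + 7085 = 25778
Net migration: 20–39 + 360 → 11582
→ [9206, 11582, 25778]
After projecting period 2:
Births: 11582 * 0.458 = 5305
20–39: 9206 * 0.951 = 8755
40+: 11582 * 0.93 + 25778 * 0.492 = 10771 + 12683 = 23454
Net migration: 20–39 + 360 → 9115
→ [5305, 9115, 23454]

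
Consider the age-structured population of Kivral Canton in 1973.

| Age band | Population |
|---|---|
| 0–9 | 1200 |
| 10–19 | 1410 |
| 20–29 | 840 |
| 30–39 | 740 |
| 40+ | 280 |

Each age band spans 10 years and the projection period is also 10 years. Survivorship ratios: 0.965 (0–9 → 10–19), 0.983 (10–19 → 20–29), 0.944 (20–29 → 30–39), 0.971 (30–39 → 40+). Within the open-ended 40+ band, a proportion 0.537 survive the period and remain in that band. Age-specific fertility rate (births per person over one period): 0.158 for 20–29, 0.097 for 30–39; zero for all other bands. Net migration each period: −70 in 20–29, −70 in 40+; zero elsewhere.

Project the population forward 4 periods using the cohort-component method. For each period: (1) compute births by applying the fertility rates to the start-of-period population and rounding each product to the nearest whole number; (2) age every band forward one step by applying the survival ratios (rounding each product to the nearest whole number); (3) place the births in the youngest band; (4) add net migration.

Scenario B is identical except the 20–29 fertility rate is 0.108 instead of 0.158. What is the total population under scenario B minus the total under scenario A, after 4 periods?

After projecting period 1:
Births: 840 × 0.158 = 133 ; 740 × 0.097 = 72 → total 205
10–19: 1200 × 0.965 = 1158
20–29: 1410 × 0.983 = 1386
30–39: 840 × 0.944 = 793
40+: 740 × 0.971 + 280 × 0.537 = 719 + 150 = 869
Net migration: 20–29 − 70 → 1316; 40+ − 70 → 799
→ [205, 1158, 1316, 793, 799]
After projecting period 2:
Births: 1316 × 0.158 = 208 ; 793 × 0.097 = 77 → total 285
10–19: 205 × 0.965 = 198
20–29: 1158 × 0.983 = 1138
30–39: 1316 × 0.944 = 1242
40+: 793 × 0.971 + 799 × 0.537 = 770 + 429 = 1199
Net migration: 20–29 − 70 → 1068; 40+ − 70 → 1129
→ [285, 198, 1068, 1242, 1129]
After projecting period 3:
Births: 1068 × 0.158 = 169 ; 1242 × 0.097 = 120 → total 289
10–19: 285 × 0.965 = 275
20–29: 198 × 0.983 = 195
30–39: 1068 × 0.944 = 1008
40+: 1242 × 0.971 + 1129 × 0.537 = 1206 + 606 = 1812
Net migration: 20–29 − 70 → 125; 40+ − 70 → 1742
→ [289, 275, 125, 1008, 1742]
After projecting period 4:
Births: 125 × 0.158 = 20 ; 1008 × 0.097 = 98 → total 118
10–19: 289 × 0.965 = 279
20–29: 275 × 0.983 = 270
30–39: 125 × 0.944 = 118
40+: 1008 × 0.971 + 1742 × 0.537 = 979 + 935 = 1914
Net migration: 20–29 − 70 → 200; 40+ − 70 → 1844
→ [118, 279, 200, 118, 1844]
Scenario A total after 4 periods: 2559
Scenario B projection —
After projecting period 1:
Births: 840 × 0.108 = 91 ; 740 × 0.097 = 72 → total 163
10–19: 1200 × 0.965 = 1158
20–29: 1410 × 0.983 = 1386
30–39: 840 × 0.944 = 793
40+: 740 × 0.971 + 280 × 0.537 = 719 + 150 = 869
Net migration: 20–29 − 70 → 1316; 40+ − 70 → 799
→ [163, 1158, 1316, 793, 799]
After projecting period 2:
Births: 1316 × 0.108 = 142 ; 793 × 0.097 = 77 → total 219
10–19: 163 × 0.965 = 157
20–29: 1158 × 0.983 = 1138
30–39: 1316 × 0.944 = 1242
40+: 793 × 0.971 + 799 × 0.537 = 770 + 429 = 1199
Net migration: 20–29 − 70 → 1068; 40+ − 70 → 1129
→ [219, 157, 1068, 1242, 1129]
After projecting period 3:
Births: 1068 × 0.108 = 115 ; 1242 × 0.097 = 120 → total 235
10–19: 219 × 0.965 = 211
20–29: 157 × 0.983 = 154
30–39: 1068 × 0.944 = 1008
40+: 1242 × 0.971 + 1129 × 0.537 = 1206 + 606 = 1812
Net migration: 20–29 − 70 → 84; 40+ − 70 → 1742
→ [235, 211, 84, 1008, 1742]
After projecting period 4:
Births: 84 × 0.108 = 9 ; 1008 × 0.097 = 98 → total 107
10–19: 235 × 0.965 = 227
20–29: 211 × 0.983 = 207
30–39: 84 × 0.944 = 79
40+: 1008 × 0.971 + 1742 × 0.537 = 979 + 935 = 1914
Net migration: 20–29 − 70 → 137; 40+ − 70 → 1844
→ [107, 227, 137, 79, 1844]
Scenario B total after 4 periods: 2394
Difference B − A = 2394 − 2559 = -165

-165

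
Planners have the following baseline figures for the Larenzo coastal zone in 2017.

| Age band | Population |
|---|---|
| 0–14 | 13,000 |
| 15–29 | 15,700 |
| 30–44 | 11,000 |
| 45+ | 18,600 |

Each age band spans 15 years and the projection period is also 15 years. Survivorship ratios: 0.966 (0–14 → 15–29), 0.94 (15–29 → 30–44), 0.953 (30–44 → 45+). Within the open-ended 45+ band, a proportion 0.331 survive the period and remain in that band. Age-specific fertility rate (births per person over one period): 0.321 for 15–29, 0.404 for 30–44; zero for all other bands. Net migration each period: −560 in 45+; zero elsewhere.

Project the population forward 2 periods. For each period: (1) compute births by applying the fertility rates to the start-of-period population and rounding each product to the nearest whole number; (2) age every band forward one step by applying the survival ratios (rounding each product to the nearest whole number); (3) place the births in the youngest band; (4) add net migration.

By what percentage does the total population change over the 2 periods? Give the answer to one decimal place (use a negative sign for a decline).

Call the bands 1 to 4, youngest first.
Period 1.
Births: 15700 × 0.321 = 5040 ; 11000 × 0.404 = 4444 ⇒ total 9484
Band 2: 13000 × 0.966 = 12558
Band 3: 15700 × 0.94 = 14758
Band 4: 11000 × 0.953 + 18600 × 0.331 = 10483 + 6157 = 16640
Net migration: Band 4 − 560 → 16080
Giving 9484 / 12558 / 14758 / 16080.
Period 2.
Births: 12558 × 0.321 = 4031 ; 14758 × 0.404 = 5962 ⇒ total 9993
Band 2: 9484 × 0.966 = 9162
Band 3: 12558 × 0.94 = 11805
Band 4: 14758 × 0.953 + 16080 × 0.331 = 14064 + 5322 = 19386
Net migration: Band 4 − 560 → 18826
Giving 9993 / 9162 / 11805 / 18826.
Total: 58300 → 49786; change = -8514; percentage change = -14.6%

-14.6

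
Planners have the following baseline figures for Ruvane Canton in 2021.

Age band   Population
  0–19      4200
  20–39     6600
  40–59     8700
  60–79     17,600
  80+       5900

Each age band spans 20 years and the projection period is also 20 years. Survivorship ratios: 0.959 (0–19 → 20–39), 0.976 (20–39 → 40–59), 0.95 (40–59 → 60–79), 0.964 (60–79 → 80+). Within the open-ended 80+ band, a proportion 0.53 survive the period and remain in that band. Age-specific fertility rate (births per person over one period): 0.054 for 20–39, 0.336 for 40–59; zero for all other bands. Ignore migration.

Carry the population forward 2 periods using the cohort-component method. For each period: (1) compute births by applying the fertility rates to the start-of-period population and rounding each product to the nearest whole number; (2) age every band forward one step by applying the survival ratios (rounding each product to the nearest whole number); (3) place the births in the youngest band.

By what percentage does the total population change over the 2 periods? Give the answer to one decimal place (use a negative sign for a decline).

(Groups numbered youngest = 1 to oldest = 5.)
[period 1]
Births: 6600 × 0.054 = 356 ; 8700 × 0.336 = 2923 ⇒ total 3279
Group 2: 4200 × 0.959 = 4028
Group 3: 6600 × 0.976 = 6442
Group 4: 8700 × 0.95 = 8265
Group 5: 17600 × 0.964 + 5900 × 0.53 = 16966 + 3127 = 20093
→ [3279, 4028, 6442, 8265, 20093]
[period 2]
Births: 4028 × 0.054 = 218 ; 6442 × 0.336 = 2165 ⇒ total 2383
Group 2: 3279 × 0.959 = 3145
Group 3: 4028 × 0.976 = 3931
Group 4: 6442 × 0.95 = 6120
Group 5: 8265 × 0.964 + 20093 × 0.53 = 7967 + 10649 = 18616
→ [2383, 3145, 3931, 6120, 18616]
Total: 43000 → 34195; change = -8805; percentage change = -20.5%

-20.5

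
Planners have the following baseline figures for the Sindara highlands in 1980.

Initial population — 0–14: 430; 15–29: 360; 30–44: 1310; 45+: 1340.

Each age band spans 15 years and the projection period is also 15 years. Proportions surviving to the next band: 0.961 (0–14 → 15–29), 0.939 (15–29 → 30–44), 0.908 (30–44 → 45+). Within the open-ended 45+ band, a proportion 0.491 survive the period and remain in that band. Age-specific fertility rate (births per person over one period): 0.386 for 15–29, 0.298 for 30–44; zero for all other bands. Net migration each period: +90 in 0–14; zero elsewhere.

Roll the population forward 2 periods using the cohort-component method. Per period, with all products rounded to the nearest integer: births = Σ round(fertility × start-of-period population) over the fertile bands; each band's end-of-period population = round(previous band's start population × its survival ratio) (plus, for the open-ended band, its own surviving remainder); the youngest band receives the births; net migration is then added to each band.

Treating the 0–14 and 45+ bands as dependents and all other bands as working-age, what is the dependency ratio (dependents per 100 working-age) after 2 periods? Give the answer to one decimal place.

(Groups numbered youngest = 1 to oldest = 4.)
After projecting period 1:
Births: 360 × 0.386 = 139  |  1310 × 0.298 = 390 → total 529
Group 2: 430 × 0.961 = 413
Group 3: 360 × 0.939 = 338
Group 4: 1310 × 0.908 + 1340 × 0.491 = 1189 + 658 = 1847
Net migration: Group 1 + 90 → 619
Giving 619 / 413 / 338 / 1847.
After projecting period 2:
Births: 413 × 0.386 = 159  |  338 × 0.298 = 101 → total 260
Group 2: 619 × 0.961 = 595
Group 3: 413 × 0.939 = 388
Group 4: 338 × 0.908 + 1847 × 0.491 = 307 + 907 = 1214
Net migration: Group 1 + 90 → 350
Giving 350 / 595 / 388 / 1214.
Dependents (band 0–14 + band 45+) = 350 + 1214 = 1564; working-age = 983; ratio = 1564/983 × 100 = 159.1

159.1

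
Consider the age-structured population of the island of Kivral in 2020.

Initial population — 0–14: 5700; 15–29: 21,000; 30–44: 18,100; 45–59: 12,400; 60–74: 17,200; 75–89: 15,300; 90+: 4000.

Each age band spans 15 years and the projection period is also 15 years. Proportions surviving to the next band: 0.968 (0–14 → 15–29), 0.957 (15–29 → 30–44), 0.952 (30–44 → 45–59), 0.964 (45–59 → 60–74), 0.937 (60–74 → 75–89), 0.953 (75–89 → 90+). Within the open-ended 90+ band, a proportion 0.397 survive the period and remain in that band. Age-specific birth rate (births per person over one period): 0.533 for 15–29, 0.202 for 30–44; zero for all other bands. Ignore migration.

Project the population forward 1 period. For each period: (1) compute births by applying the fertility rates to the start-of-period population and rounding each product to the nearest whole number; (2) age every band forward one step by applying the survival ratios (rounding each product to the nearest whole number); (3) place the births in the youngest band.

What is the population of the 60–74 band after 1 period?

11954

Period 1.
Births: 21000 * 0.533 = 11193  |  18100 * 0.202 = 3656 ⇒ total 14849
15–29: 5700 * 0.968 = 5518
30–44: 21000 * 0.957 = 20097
45–59: 18100 * 0.952 = 17231
60–74: 12400 * 0.964 = 11954
75–89: 17200 * 0.937 = 16116
90+: 15300 * 0.953 + 4000 * 0.397 = 14581 + 1588 = 16169
→ [14849, 5518, 20097, 17231, 11954, 16116, 16169]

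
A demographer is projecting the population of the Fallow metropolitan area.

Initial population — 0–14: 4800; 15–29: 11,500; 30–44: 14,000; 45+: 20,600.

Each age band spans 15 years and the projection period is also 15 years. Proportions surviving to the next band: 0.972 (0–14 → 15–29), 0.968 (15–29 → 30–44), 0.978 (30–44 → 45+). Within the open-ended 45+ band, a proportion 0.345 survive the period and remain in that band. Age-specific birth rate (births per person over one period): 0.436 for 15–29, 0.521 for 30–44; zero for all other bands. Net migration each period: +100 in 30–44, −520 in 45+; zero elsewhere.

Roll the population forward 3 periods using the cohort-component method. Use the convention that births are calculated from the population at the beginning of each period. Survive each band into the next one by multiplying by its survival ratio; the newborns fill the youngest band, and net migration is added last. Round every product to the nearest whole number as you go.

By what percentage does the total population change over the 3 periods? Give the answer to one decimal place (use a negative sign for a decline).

After projecting period 1:
Births: 11500 * 0.436 = 5014 ; 14000 * 0.521 = 7294 → total 12308
15–29: 4800 * 0.972 = 4666
30–44: 11500 * 0.968 = 11132
45+: 14000 * 0.978 + 20600 * 0.345 = 13692 + 7107 = 20799
Net migration: 30–44 + 100 → 11232; 45+ − 520 → 20279
→ [12308, 4666, 11232, 20279]
After projecting period 2:
Births: 4666 * 0.436 = 2034 ; 11232 * 0.521 = 5852 → total 7886
15–29: 12308 * 0.972 = 11963
30–44: 4666 * 0.968 = 4517
45+: 11232 * 0.978 + 20279 * 0.345 = 10985 + 6996 = 17981
Net migration: 30–44 + 100 → 4617; 45+ − 520 → 17461
→ [7886, 11963, 4617, 17461]
After projecting period 3:
Births: 11963 * 0.436 = 5216 ; 4617 * 0.521 = 2405 → total 7621
15–29: 7886 * 0.972 = 7665
30–44: 11963 * 0.968 = 11580
45+: 4617 * 0.978 + 17461 * 0.345 = 4515 + 6024 = 10539
Net migration: 30–44 + 100 → 11680; 45+ − 520 → 10019
→ [7621, 7665, 11680, 10019]
Total: 50900 → 36985; change = -13915; percentage change = -27.3%

-27.3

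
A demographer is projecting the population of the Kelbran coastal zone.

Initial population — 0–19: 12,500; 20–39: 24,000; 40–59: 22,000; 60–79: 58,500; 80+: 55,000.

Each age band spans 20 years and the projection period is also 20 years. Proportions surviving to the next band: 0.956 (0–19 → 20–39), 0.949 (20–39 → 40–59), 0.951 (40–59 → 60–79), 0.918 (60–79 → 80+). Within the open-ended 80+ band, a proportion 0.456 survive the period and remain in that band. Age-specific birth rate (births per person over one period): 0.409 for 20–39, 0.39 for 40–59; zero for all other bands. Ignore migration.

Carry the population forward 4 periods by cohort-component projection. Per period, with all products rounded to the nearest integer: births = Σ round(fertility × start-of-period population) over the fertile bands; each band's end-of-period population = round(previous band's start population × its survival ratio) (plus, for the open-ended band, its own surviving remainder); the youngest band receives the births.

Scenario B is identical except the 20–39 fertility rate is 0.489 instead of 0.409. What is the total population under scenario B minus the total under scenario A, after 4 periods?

— Period 1 —
Births: 24000 × 0.409 = 9816  |  22000 × 0.39 = 8580 → total 18396
20–39: 12500 × 0.956 = 11950
40–59: 24000 × 0.949 = 22776
60–79: 22000 × 0.951 = 20922
80+: 58500 × 0.918 + 55000 × 0.456 = 53703 + 25080 = 78783
Population now: 0–19=18396, 20–39=11950, 40–59=22776, 60–79=20922, 80+=78783
— Period 2 —
Births: 11950 × 0.409 = 4888  |  22776 × 0.39 = 8883 → total 13771
20–39: 18396 × 0.956 = 17587
40–59: 11950 × 0.949 = 11341
60–79: 22776 × 0.951 = 21660
80+: 20922 × 0.918 + 78783 × 0.456 = 19206 + 35925 = 55131
Population now: 0–19=13771, 20–39=17587, 40–59=11341, 60–79=21660, 80+=55131
— Period 3 —
Births: 17587 × 0.409 = 7193  |  11341 × 0.39 = 4423 → total 11616
20–39: 13771 × 0.956 = 13165
40–59: 17587 × 0.949 = 16690
60–79: 11341 × 0.951 = 10785
80+: 21660 × 0.918 + 55131 × 0.456 = 19884 + 25140 = 45024
Population now: 0–19=11616, 20–39=13165, 40–59=16690, 60–79=10785, 80+=45024
— Period 4 —
Births: 13165 × 0.409 = 5384  |  16690 × 0.39 = 6509 → total 11893
20–39: 11616 × 0.956 = 11105
40–59: 13165 × 0.949 = 12494
60–79: 16690 × 0.951 = 15872
80+: 10785 × 0.918 + 45024 × 0.456 = 9901 + 20531 = 30432
Population now: 0–19=11893, 20–39=11105, 40–59=12494, 60–79=15872, 80+=30432
Scenario A total after 4 periods: 81796
Scenario B projection —
— Period 1 —
Births: 24000 × 0.489 = 11736  |  22000 × 0.39 = 8580 → total 20316
20–39: 12500 × 0.956 = 11950
40–59: 24000 × 0.949 = 22776
60–79: 22000 × 0.951 = 20922
80+: 58500 × 0.918 + 55000 × 0.456 = 53703 + 25080 = 78783
Population now: 0–19=20316, 20–39=11950, 40–59=22776, 60–79=20922, 80+=78783
— Period 2 —
Births: 11950 × 0.489 = 5844  |  22776 × 0.39 = 8883 → total 14727
20–39: 20316 × 0.956 = 19422
40–59: 11950 × 0.949 = 11341
60–79: 22776 × 0.951 = 21660
80+: 20922 × 0.918 + 78783 × 0.456 = 19206 + 35925 = 55131
Population now: 0–19=14727, 20–39=19422, 40–59=11341, 60–79=21660, 80+=55131
— Period 3 —
Births: 19422 × 0.489 = 9497  |  11341 × 0.39 = 4423 → total 13920
20–39: 14727 × 0.956 = 14079
40–59: 19422 × 0.949 = 18431
60–79: 11341 × 0.951 = 10785
80+: 21660 × 0.918 + 55131 × 0.456 = 19884 + 25140 = 45024
Population now: 0–19=13920, 20–39=14079, 40–59=18431, 60–79=10785, 80+=45024
— Period 4 —
Births: 14079 × 0.489 = 6885  |  18431 × 0.39 = 7188 → total 14073
20–39: 13920 × 0.956 = 13308
40–59: 14079 × 0.949 = 13361
60–79: 18431 × 0.951 = 17528
80+: 10785 × 0.918 + 45024 × 0.456 = 9901 + 20531 = 30432
Population now: 0–19=14073, 20–39=13308, 40–59=13361, 60–79=17528, 80+=30432
Scenario B total after 4 periods: 88702
Difference B − A = 88702 − 81796 = 6906

6906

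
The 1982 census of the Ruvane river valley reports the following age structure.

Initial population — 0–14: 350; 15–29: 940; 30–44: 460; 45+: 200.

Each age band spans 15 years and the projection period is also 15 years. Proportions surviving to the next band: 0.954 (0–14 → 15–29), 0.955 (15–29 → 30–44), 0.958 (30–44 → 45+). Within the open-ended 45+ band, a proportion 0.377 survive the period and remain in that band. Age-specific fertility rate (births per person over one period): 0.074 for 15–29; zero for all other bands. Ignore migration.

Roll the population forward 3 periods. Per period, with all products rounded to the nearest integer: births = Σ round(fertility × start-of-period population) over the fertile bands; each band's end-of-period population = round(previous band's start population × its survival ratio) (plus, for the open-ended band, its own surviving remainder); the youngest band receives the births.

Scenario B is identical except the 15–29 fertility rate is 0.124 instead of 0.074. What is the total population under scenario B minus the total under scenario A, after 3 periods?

67

Numbering the groups 1..4 from youngest to oldest:
After projecting period 1:
Births: 940 × 0.074 = 70
Group 2: 350 × 0.954 = 334
Group 3: 940 × 0.955 = 898
Group 4: 460 × 0.958 + 200 × 0.377 = 441 + 75 = 516
Population now: 0–14=70, 15–29=334, 30–44=898, 45+=516
After projecting period 2:
Births: 334 × 0.074 = 25
Group 2: 70 × 0.954 = 67
Group 3: 334 × 0.955 = 319
Group 4: 898 × 0.958 + 516 × 0.377 = 860 + 195 = 1055
Population now: 0–14=25, 15–29=67, 30–44=319, 45+=1055
After projecting period 3:
Births: 67 × 0.074 = 5
Group 2: 25 × 0.954 = 24
Group 3: 67 × 0.955 = 64
Group 4: 319 × 0.958 + 1055 × 0.377 = 306 + 398 = 704
Population now: 0–14=5, 15–29=24, 30–44=64, 45+=704
Scenario A total after 3 periods: 797
Scenario B projection —
After projecting period 1:
Births: 940 × 0.124 = 117
Group 2: 350 × 0.954 = 334
Group 3: 940 × 0.955 = 898
Group 4: 460 × 0.958 + 200 × 0.377 = 441 + 75 = 516
Population now: 0–14=117, 15–29=334, 30–44=898, 45+=516
After projecting period 2:
Births: 334 × 0.124 = 41
Group 2: 117 × 0.954 = 112
Group 3: 334 × 0.955 = 319
Group 4: 898 × 0.958 + 516 × 0.377 = 860 + 195 = 1055
Population now: 0–14=41, 15–29=112, 30–44=319, 45+=1055
After projecting period 3:
Births: 112 × 0.124 = 14
Group 2: 41 × 0.954 = 39
Group 3: 112 × 0.955 = 107
Group 4: 319 × 0.958 + 1055 × 0.377 = 306 + 398 = 704
Population now: 0–14=14, 15–29=39, 30–44=107, 45+=704
Scenario B total after 3 periods: 864
Difference B − A = 864 − 797 = 67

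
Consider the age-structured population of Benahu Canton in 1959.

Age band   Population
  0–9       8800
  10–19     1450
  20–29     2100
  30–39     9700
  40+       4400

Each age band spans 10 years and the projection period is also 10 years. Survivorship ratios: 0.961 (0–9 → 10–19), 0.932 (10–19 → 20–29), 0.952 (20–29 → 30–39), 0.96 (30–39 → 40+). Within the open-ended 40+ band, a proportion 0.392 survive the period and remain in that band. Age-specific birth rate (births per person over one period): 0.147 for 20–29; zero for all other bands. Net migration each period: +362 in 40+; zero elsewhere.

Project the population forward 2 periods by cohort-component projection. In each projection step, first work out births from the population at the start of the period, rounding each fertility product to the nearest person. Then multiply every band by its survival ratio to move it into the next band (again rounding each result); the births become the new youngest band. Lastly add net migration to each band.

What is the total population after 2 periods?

16413

After projecting period 1:
Births: 2100 * 0.147 = 309
10–19: 8800 * 0.961 = 8457
20–29: 1450 * 0.932 = 1351
30–39: 2100 * 0.952 = 1999
40+: 9700 * 0.96 + 4400 * 0.392 = 9312 + 1725 = 11037
Net migration: 40+ + 362 → 11399
→ [309, 8457, 1351, 1999, 11399]
After projecting period 2:
Births: 1351 * 0.147 = 199
10–19: 309 * 0.961 = 297
20–29: 8457 * 0.932 = 7882
30–39: 1351 * 0.952 = 1286
40+: 1999 * 0.96 + 11399 * 0.392 = 1919 + 4468 = 6387
Net migration: 40+ + 362 → 6749
→ [199, 297, 7882, 1286, 6749]
Total after period 2: 199 + 297 + 7882 + 1286 + 6749 = 16413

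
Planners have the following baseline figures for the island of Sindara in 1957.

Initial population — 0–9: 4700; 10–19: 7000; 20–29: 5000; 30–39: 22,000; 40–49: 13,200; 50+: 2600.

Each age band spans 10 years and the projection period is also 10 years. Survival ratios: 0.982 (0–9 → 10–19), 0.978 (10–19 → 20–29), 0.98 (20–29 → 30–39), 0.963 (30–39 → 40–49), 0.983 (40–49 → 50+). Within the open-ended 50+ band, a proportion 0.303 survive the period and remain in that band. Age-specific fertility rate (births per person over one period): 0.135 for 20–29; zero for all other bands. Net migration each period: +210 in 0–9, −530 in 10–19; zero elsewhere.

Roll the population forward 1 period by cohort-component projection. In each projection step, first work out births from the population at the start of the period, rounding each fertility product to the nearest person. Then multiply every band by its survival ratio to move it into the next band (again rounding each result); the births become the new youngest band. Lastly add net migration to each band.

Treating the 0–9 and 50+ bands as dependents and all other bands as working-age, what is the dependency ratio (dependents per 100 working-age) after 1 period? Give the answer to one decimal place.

[period 1]
Births: 5000 × 0.135 = 675
10–19: 4700 × 0.982 = 4615
20–29: 7000 × 0.978 = 6846
30–39: 5000 × 0.98 = 4900
40–49: 22000 × 0.963 = 21186
50+: 13200 × 0.983 + 2600 × 0.303 = 12976 + 788 = 13764
Net migration: 0–9 + 210 → 885; 10–19 − 530 → 4085
Giving 885 / 4085 / 6846 / 4900 / 21186 / 13764.
Dependents (band 0–9 + band 50+) = 885 + 13764 = 14649; working-age = 37017; ratio = 14649/37017 × 100 = 39.6

39.6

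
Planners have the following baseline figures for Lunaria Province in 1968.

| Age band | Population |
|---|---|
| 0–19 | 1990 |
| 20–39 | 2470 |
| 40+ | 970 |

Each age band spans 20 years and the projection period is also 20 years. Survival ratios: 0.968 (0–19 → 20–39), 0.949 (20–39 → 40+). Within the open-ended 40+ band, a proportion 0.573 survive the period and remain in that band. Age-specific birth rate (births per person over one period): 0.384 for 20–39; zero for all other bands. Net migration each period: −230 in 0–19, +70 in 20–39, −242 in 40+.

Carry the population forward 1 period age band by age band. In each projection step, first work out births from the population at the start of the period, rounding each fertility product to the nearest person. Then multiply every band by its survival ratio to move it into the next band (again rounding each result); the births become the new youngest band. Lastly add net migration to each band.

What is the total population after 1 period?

Period 1:
Births: 2470 * 0.384 = 948
20–39: 1990 * 0.968 = 1926
40+: 2470 * 0.949 + 970 * 0.573 = 2344 + 556 = 2900
Net migration: 0–19 − 230 → 718; 20–39 + 70 → 1996; 40+ − 242 → 2658
Giving 718 / 1996 / 2658.
Total after period 1: 718 + 1996 + 2658 = 5372

5372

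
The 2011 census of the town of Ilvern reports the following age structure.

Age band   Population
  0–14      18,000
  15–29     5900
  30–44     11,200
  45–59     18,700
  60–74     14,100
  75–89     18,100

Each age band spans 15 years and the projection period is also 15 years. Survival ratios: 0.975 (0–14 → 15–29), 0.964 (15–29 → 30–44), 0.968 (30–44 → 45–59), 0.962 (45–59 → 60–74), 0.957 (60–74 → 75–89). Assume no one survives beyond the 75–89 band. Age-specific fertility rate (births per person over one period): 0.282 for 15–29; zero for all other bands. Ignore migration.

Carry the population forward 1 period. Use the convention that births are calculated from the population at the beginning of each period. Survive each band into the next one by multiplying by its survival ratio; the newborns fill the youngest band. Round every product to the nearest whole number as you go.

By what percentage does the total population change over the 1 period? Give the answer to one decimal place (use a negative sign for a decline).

-21.8

Call the bands 1 to 6, youngest first.
— Period 1 —
Births: 5900 × 0.282 = 1664
Band 2: 18000 × 0.975 = 17550
Band 3: 5900 × 0.964 = 5688
Band 4: 11200 × 0.968 = 10842
Band 5: 18700 × 0.962 = 17989
Band 6: 14100 × 0.957 = 13494
Population now: 0–14=1664, 15–29=17550, 30–44=5688, 45–59=10842, 60–74=17989, 75–89=13494
Total: 86000 → 67227; change = -18773; percentage change = -21.8%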